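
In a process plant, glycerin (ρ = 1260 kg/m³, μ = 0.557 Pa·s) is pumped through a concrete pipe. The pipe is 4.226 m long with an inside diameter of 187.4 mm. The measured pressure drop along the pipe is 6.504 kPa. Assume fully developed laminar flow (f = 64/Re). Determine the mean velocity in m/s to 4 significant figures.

For laminar flow, f = 64/Re with Re = ρVD/μ, so Darcy-Weisbach reduces to ΔP = 32μLV/D². Solving for V: V = ΔP·D²/(32μL) = 6504·(0.1874)²/(32·0.557·4.226) = 3.032 m/s.
Check: Re = ρVD/μ = 1260·3.032·0.1874/0.557 = 1285 < 2300, so the laminar assumption holds.

V ≈ 3.032 m/s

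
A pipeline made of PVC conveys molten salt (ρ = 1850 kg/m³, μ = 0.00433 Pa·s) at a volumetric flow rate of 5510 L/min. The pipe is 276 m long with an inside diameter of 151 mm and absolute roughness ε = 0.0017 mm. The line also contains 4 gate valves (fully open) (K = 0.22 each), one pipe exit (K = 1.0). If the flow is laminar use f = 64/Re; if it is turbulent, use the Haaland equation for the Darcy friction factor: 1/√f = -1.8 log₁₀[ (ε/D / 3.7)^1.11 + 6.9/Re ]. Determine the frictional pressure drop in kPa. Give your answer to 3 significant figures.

Q = 5510 L/min = 5510/60000 = 0.09183 m³/s.
Cross-sectional area A = πD²/4 = π(0.151)²/4 = 0.01791 m²; mean velocity V = Q/A = 0.09183/0.01791 = 5.128 m/s.
Reynolds number Re = ρVD/μ = 1850 · 5.128 · 0.151 / 0.00433 = 3.308e+05.
Re > 4000 → turbulent. Relative roughness ε/D = 1.7e-06/0.151 = 1.13e-05. Haaland: 1/√f = -1.8 log₁₀[(1.13e-05/3.7)^1.11 + 6.9/3.308e+05] = -1.8 log₁₀[7.52e-07 + 2.09e-05] = 8.398, so f = 0.01418.
Total minor-loss coefficient ΣK = 4·0.22 + 1·1 = 1.88.
ΔP = [f·L/D + ΣK]·(ρV²/2) = [0.01418·276/0.151 + 1.88]·(1850·5.128²/2) = [25.92 + 1.88]·2.433e+04 = 6.762e+05 Pa.
ΔP = 6.762e+05 Pa = 676 kPa.

ΔP ≈ 676 kPa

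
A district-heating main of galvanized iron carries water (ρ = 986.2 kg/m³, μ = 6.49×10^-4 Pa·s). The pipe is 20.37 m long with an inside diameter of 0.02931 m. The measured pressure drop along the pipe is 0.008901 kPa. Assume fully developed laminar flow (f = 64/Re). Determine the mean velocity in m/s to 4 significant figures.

For laminar flow, f = 64/Re with Re = ρVD/μ, so Darcy-Weisbach reduces to ΔP = 32μLV/D². Solving for V: V = ΔP·D²/(32μL) = 8.901·(0.02931)²/(32·0.000649·20.37) = 0.01808 m/s.
Check: Re = ρVD/μ = 986.2·0.01808·0.02931/0.000649 = 805 < 2300, so the laminar assumption holds.

V ≈ 0.01808 m/s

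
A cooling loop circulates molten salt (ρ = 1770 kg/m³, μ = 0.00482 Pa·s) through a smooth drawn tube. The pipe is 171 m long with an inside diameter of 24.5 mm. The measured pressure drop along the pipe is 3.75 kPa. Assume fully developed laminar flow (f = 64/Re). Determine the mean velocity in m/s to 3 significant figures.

V ≈ 0.0853 m/s

For laminar flow, f = 64/Re with Re = ρVD/μ, so Darcy-Weisbach reduces to ΔP = 32μLV/D². Solving for V: V = ΔP·D²/(32μL) = 3750·(0.0245)²/(32·0.00482·171) = 0.08534 m/s.
Check: Re = ρVD/μ = 1770·0.08534·0.0245/0.00482 = 767.8 < 2300, so the laminar assumption holds.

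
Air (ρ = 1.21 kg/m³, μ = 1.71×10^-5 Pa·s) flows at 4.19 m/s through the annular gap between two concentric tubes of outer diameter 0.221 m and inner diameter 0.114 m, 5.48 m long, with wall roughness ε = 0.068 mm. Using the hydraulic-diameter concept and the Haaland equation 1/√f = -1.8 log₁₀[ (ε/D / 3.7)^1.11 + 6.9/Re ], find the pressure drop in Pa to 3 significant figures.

Hydraulic diameter D_h = 4A/P = D_o - D_i = 0.221 - 0.114 = 0.107 m.
Re = ρVD_h/μ = 1.21·4.19·0.107/1.71e-05 = 3.172e+04.
ε/D_h = 6.8e-05/0.107 = 0.000636; Haaland gives 1/√f = -1.8 log₁₀[6.62e-05+0.000218] = 6.385, so f = 0.02453.
ΔP = f(L/D_h)(ρV²/2) = 0.02453·5.48/0.107·10.62 = 13.34 Pa.

ΔP ≈ 13.3 Pa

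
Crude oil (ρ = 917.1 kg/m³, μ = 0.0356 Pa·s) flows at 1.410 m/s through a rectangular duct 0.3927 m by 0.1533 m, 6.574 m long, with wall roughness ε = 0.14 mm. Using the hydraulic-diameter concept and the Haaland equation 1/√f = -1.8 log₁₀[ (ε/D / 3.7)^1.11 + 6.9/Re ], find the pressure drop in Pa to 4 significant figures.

Hydraulic diameter D_h = 4A/P = 4·(0.3927·0.1533)/(2·(0.3927+0.1533)) = 0.2408/1.092 = 0.2205 m.
Re = ρVD_h/μ = 917.1·1.41·0.2205/0.0356 = 8010.
ε/D_h = 0.00014/0.2205 = 0.000635; Haaland gives 1/√f = -1.8 log₁₀[6.61e-05+0.000861] = 5.459, so f = 0.03356.
ΔP = f(L/D_h)(ρV²/2) = 0.03356·6.574/0.2205·911.6 = 912.1 Pa.

ΔP ≈ 912.1 Pa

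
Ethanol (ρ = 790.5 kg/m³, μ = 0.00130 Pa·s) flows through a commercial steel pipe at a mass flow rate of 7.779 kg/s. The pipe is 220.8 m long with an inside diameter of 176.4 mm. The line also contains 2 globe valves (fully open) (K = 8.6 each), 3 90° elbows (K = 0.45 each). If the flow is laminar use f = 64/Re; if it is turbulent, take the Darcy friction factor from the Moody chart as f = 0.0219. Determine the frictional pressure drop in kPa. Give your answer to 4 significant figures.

ΔP ≈ 2.945 kPa

A = πD²/4 = π(0.1764)²/4 = 0.02444 m²; mean velocity V = ṁ/(ρA) = 7.779/(790.5 · 0.02444) = 0.4027 m/s.
Reynolds number Re = ρVD/μ = 790.5 · 0.4027 · 0.1764 / 0.0013 = 4.319e+04.
Re > 4000 → turbulent; use the Moody-chart value f = 0.0219.
Total minor-loss coefficient ΣK = 2·8.6 + 3·0.45 = 18.6.
ΔP = [f·L/D + ΣK]·(ρV²/2) = [0.0219·220.8/0.1764 + 18.6]·(790.5·0.4027²/2) = [27.41 + 18.6]·64.08 = 2945 Pa.
ΔP = 2945 Pa = 2.945 kPa.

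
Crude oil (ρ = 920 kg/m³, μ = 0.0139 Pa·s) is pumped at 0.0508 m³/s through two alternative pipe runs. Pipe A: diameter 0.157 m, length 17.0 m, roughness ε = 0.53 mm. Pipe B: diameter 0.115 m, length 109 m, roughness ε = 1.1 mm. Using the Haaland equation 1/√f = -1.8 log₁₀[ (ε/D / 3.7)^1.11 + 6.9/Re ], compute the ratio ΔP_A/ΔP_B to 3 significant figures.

Pipe A: V = Q/A = 0.0508/0.01936 = 2.624 m/s; Re = 2.727e+04; ε/D = 0.00338; Haaland → f = 0.03071; ΔP_A = f(L/D)(ρV²/2) = 1.053e+04 Pa.
Pipe B: V = Q/A = 0.0508/0.01039 = 4.891 m/s; Re = 3.723e+04; ε/D = 0.00957; Haaland → f = 0.03892; ΔP_B = f(L/D)(ρV²/2) = 4.059e+05 Pa.
ΔP_A/ΔP_B = 1.053e+04/4.059e+05 = 0.0259.

ΔP_A/ΔP_B ≈ 0.0259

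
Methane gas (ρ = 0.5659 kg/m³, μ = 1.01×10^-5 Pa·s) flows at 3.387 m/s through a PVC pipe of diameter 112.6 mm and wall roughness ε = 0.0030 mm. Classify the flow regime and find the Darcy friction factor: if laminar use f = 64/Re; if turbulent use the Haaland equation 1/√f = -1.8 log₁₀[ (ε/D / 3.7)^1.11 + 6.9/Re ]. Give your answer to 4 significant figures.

Re = ρVD/μ = 0.5659·3.387·0.1126/1.01e-05 = 2.137e+04.
Re > 4000 → turbulent. ε/D = 3e-06/0.1126 = 2.66e-05; Haaland: 1/√f = -1.8 log₁₀[1.96e-06 + 0.000323] = 6.279, so f = 0.02536.

f ≈ 0.02536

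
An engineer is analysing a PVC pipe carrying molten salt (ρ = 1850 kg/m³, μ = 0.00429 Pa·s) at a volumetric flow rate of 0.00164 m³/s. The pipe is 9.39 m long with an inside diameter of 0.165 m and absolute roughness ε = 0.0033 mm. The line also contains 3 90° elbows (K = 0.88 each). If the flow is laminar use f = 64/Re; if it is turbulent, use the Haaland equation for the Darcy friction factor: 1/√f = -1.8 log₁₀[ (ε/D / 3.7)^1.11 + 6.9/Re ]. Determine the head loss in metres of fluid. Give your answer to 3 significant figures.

Cross-sectional area A = πD²/4 = π(0.165)²/4 = 0.02138 m²; mean velocity V = Q/A = 0.00164/0.02138 = 0.0767 m/s.
Reynolds number Re = ρVD/μ = 1850 · 0.0767 · 0.165 / 0.00429 = 5457.
Re > 4000 → turbulent. Relative roughness ε/D = 3.3e-06/0.165 = 2e-05. Haaland: 1/√f = -1.8 log₁₀[(2e-05/3.7)^1.11 + 6.9/5457] = -1.8 log₁₀[1.42e-06 + 0.00126] = 5.216, so f = 0.03676.
Total minor-loss coefficient ΣK = 3·0.88 = 2.64.
ΔP = [f·L/D + ΣK]·(ρV²/2) = [0.03676·9.39/0.165 + 2.64]·(1850·0.0767²/2) = [2.092 + 2.64]·5.441 = 25.75 Pa.
Head loss h_f = ΔP/(ρg) = 25.75/(1850·9.81) = 0.00142 m.

h_f ≈ 0.00142 m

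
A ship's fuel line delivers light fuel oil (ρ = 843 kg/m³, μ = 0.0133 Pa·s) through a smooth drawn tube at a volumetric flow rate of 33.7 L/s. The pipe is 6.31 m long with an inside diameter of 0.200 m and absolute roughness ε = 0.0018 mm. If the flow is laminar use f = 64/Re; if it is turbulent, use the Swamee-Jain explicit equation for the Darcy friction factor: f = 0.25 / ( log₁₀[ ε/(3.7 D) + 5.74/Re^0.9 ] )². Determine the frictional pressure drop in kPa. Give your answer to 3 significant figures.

Q = 33.7 L/s = 33.7/1000 = 0.0337 m³/s.
Cross-sectional area A = πD²/4 = π(0.2)²/4 = 0.03142 m²; mean velocity V = Q/A = 0.0337/0.03142 = 1.073 m/s.
Reynolds number Re = ρVD/μ = 843 · 1.073 · 0.2 / 0.0133 = 1.36e+04.
Re > 4000 → turbulent. Relative roughness ε/D = 1.8e-06/0.2 = 9e-06. Swamee-Jain: f = 0.25/(log₁₀[9e-06/3.7 + 5.74/1.36e+04^0.9])² = 0.25/(log₁₀[2.43e-06 + 0.00109])² = 0.25/(-2.96)² = 0.02853.
Darcy-Weisbach: ΔP = f(L/D)(ρV²/2) = 0.02853·(6.31/0.2)·(843·1.073²/2) = 0.02853·31.55·485 = 436.6 Pa.
ΔP = 436.6 Pa = 0.437 kPa.

ΔP ≈ 0.437 kPa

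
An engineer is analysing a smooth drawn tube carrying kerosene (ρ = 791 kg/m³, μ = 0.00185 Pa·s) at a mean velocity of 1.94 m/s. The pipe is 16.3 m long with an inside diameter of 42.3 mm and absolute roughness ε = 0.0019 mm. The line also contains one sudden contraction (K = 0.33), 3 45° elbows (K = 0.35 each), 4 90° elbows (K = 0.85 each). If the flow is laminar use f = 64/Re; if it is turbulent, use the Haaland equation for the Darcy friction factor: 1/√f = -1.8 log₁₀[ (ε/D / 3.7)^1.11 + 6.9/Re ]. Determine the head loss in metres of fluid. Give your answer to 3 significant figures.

h_f ≈ 2.58 m

Reynolds number Re = ρVD/μ = 791 · 1.94 · 0.0423 / 0.00185 = 3.509e+04.
Re > 4000 → turbulent. Relative roughness ε/D = 1.9e-06/0.0423 = 4.49e-05. Haaland: 1/√f = -1.8 log₁₀[(4.49e-05/3.7)^1.11 + 6.9/3.509e+04] = -1.8 log₁₀[3.5e-06 + 0.000197] = 6.658, so f = 0.02256.
Total minor-loss coefficient ΣK = 1·0.33 + 3·0.35 + 4·0.85 = 4.78.
ΔP = [f·L/D + ΣK]·(ρV²/2) = [0.02256·16.3/0.0423 + 4.78]·(791·1.94²/2) = [8.694 + 4.78]·1489 = 2.006e+04 Pa.
Head loss h_f = ΔP/(ρg) = 2.006e+04/(791·9.81) = 2.58 m.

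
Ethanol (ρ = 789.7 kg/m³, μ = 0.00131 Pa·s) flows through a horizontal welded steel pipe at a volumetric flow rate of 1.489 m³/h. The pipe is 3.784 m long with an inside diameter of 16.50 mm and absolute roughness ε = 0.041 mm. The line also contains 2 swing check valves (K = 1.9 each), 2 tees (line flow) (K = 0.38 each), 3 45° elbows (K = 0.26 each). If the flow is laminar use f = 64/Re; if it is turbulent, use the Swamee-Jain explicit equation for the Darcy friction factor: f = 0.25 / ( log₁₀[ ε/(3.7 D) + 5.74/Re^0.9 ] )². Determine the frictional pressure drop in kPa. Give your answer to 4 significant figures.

ΔP ≈ 18.45 kPa

Q = 1.489 m³/h = 1.489/3600 = 0.0004136 m³/s.
Cross-sectional area A = πD²/4 = π(0.0165)²/4 = 0.0002138 m²; mean velocity V = Q/A = 0.0004136/0.0002138 = 1.934 m/s.
Reynolds number Re = ρVD/μ = 789.7 · 1.934 · 0.0165 / 0.00131 = 1.924e+04.
Re > 4000 → turbulent. Relative roughness ε/D = 4.1e-05/0.0165 = 0.00248. Swamee-Jain: f = 0.25/(log₁₀[0.00248/3.7 + 5.74/1.924e+04^0.9])² = 0.25/(log₁₀[0.000672 + 0.0008])² = 0.25/(-2.832)² = 0.03117.
Total minor-loss coefficient ΣK = 2·1.9 + 2·0.38 + 3·0.26 = 5.34.
ΔP = [f·L/D + ΣK]·(ρV²/2) = [0.03117·3.784/0.0165 + 5.34]·(789.7·1.934²/2) = [7.148 + 5.34]·1477 = 1.845e+04 Pa.
ΔP = 1.845e+04 Pa = 18.45 kPa.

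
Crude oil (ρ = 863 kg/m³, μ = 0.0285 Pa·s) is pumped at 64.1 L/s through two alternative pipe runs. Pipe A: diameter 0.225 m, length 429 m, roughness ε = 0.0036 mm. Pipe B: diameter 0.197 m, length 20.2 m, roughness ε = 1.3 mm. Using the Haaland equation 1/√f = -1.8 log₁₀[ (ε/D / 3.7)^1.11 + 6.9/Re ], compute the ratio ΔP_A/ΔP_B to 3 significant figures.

ΔP_A/ΔP_B ≈ 8.61

Pipe A: V = Q/A = 0.0641/0.03976 = 1.612 m/s; Re = 1.098e+04; ε/D = 1.6e-05; Haaland → f = 0.03012; ΔP_A = f(L/D)(ρV²/2) = 6.44e+04 Pa.
Pipe B: V = Q/A = 0.0641/0.03048 = 2.103 m/s; Re = 1.254e+04; ε/D = 0.0066; Haaland → f = 0.03821; ΔP_B = f(L/D)(ρV²/2) = 7478 Pa.
ΔP_A/ΔP_B = 6.44e+04/7478 = 8.61.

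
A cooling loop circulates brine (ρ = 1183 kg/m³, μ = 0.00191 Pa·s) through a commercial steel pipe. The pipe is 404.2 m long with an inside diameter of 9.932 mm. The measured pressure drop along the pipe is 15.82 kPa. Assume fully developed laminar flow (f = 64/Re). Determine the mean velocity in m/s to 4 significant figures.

V ≈ 0.06317 m/s

For laminar flow, f = 64/Re with Re = ρVD/μ, so Darcy-Weisbach reduces to ΔP = 32μLV/D². Solving for V: V = ΔP·D²/(32μL) = 1.582e+04·(0.009932)²/(32·0.00191·404.2) = 0.06317 m/s.
Check: Re = ρVD/μ = 1183·0.06317·0.009932/0.00191 = 388.6 < 2300, so the laminar assumption holds.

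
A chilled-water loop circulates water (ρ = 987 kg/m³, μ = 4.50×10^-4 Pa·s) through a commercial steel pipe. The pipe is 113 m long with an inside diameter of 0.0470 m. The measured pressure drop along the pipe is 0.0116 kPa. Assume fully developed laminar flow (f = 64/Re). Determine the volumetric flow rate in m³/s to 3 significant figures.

Q ≈ 2.73×10^-5 m³/s

For laminar flow, f = 64/Re with Re = ρVD/μ, so Darcy-Weisbach reduces to ΔP = 32μLV/D². Solving for V: V = ΔP·D²/(32μL) = 11.6·(0.047)²/(32·0.00045·113) = 0.01575 m/s.
Check: Re = ρVD/μ = 987·0.01575·0.047/0.00045 = 1623 < 2300, so the laminar assumption holds.
Q = V·A = 0.01575·(π/4·0.047²) = 2.732e-05 m³/s = 2.73×10^-5 m³/s.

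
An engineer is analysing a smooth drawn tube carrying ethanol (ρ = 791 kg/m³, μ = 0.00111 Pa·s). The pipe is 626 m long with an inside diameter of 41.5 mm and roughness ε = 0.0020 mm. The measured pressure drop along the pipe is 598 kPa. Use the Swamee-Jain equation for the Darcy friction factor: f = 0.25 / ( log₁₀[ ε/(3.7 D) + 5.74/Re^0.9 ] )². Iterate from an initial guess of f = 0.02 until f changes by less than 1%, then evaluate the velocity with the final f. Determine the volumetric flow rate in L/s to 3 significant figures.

Q ≈ 3.05 L/s

Rearranging Darcy-Weisbach: V = √(2·ΔP·D/(f·L·ρ)). With ε/D = 2e-06/0.0415 = 4.82e-05, iterate starting from f = 0.02:
  f = 0.02 → V = √(2·5.98e+05·0.0415/(0.02·626·791)) = 2.239 m/s; Re = ρVD/μ = 6.621e+04; f → 0.01974
  f = 0.01974 → V = 2.254 m/s; Re = 6.664e+04; f → 0.01971
Converged (Δf/f < 1%). With the final f = 0.01971: V = √(2·5.98e+05·0.0415/(0.01971·626·791)) = 2.255 m/s.
Q = V·A = 2.255·(π/4·0.0415²) = 0.00305 m³/s = 3.05 L/s.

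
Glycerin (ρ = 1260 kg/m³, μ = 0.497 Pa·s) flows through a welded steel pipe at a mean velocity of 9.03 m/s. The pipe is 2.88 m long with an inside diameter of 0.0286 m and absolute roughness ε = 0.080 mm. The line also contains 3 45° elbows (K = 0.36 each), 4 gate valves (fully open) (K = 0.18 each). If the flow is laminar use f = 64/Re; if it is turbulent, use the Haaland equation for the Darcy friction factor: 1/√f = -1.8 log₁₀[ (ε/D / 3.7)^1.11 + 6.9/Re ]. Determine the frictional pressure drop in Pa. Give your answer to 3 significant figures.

Reynolds number Re = ρVD/μ = 1260 · 9.03 · 0.0286 / 0.497 = 654.7.
Re < 2300 → laminar flow, so f = 64/Re = 64/654.7 = 0.09775 (the turbulent correlation is not needed).
Total minor-loss coefficient ΣK = 3·0.36 + 4·0.18 = 1.8.
ΔP = [f·L/D + ΣK]·(ρV²/2) = [0.09775·2.88/0.0286 + 1.8]·(1260·9.03²/2) = [9.843 + 1.8]·5.137e+04 = 5.981e+05 Pa.

ΔP ≈ 598000 Pa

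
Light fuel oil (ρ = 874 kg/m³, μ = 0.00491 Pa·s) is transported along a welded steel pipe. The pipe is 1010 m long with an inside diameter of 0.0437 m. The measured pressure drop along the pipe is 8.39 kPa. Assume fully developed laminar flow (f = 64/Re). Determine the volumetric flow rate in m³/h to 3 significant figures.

For laminar flow, f = 64/Re with Re = ρVD/μ, so Darcy-Weisbach reduces to ΔP = 32μLV/D². Solving for V: V = ΔP·D²/(32μL) = 8390·(0.0437)²/(32·0.00491·1010) = 0.101 m/s.
Check: Re = ρVD/μ = 874·0.101·0.0437/0.00491 = 785.4 < 2300, so the laminar assumption holds.
Q = V·A = 0.101·(π/4·0.0437²) = 0.0001514 m³/s = 0.545 m³/h.

Q ≈ 0.545 m³/h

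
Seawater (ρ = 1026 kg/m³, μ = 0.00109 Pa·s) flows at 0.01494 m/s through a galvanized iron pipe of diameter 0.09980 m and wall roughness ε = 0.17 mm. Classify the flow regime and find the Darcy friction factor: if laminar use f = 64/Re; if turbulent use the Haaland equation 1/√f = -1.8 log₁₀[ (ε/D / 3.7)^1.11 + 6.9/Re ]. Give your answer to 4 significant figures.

Re = ρVD/μ = 1026·0.01494·0.0998/0.00109 = 1403.
Re < 2300 → laminar, so f = 64/Re = 0.0456 (roughness is irrelevant in laminar flow).

f ≈ 0.04560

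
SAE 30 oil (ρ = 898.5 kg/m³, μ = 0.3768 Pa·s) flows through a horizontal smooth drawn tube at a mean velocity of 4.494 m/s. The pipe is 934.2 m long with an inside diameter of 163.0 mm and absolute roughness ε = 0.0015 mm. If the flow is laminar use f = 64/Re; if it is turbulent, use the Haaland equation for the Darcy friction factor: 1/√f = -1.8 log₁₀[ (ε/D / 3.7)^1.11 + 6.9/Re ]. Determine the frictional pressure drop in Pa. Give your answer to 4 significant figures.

ΔP ≈ 1905000 Pa

Reynolds number Re = ρVD/μ = 898.5 · 4.494 · 0.163 / 0.377 = 1747.
Re < 2300 → laminar flow, so f = 64/Re = 64/1747 = 0.03664 (the turbulent correlation is not needed).
Darcy-Weisbach: ΔP = f(L/D)(ρV²/2) = 0.03664·(934.2/0.163)·(898.5·4.494²/2) = 0.03664·5731·9073 = 1.905e+06 Pa.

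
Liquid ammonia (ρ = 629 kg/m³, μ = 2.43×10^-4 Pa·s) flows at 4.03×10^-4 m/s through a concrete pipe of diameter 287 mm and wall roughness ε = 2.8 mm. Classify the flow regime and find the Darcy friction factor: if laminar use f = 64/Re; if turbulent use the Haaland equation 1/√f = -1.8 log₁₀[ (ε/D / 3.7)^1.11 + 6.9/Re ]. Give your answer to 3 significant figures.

Re = ρVD/μ = 629·0.000403·0.287/0.000243 = 299.4.
Re < 2300 → laminar, so f = 64/Re = 0.2138 (roughness is irrelevant in laminar flow).

f ≈ 0.214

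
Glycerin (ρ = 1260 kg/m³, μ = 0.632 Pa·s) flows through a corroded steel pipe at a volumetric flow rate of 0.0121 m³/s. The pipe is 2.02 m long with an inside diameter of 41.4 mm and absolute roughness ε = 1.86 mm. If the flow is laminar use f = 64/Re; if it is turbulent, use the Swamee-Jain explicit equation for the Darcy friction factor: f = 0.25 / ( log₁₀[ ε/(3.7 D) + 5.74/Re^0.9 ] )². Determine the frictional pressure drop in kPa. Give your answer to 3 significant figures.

Cross-sectional area A = πD²/4 = π(0.0414)²/4 = 0.001346 m²; mean velocity V = Q/A = 0.0121/0.001346 = 8.989 m/s.
Reynolds number Re = ρVD/μ = 1260 · 8.989 · 0.0414 / 0.632 = 741.9.
Re < 2300 → laminar flow, so f = 64/Re = 64/741.9 = 0.08626 (the turbulent correlation is not needed).
Darcy-Weisbach: ΔP = f(L/D)(ρV²/2) = 0.08626·(2.02/0.0414)·(1260·8.989²/2) = 0.08626·48.79·5.09e+04 = 2.142e+05 Pa.
ΔP = 2.142e+05 Pa = 214 kPa.

ΔP ≈ 214 kPa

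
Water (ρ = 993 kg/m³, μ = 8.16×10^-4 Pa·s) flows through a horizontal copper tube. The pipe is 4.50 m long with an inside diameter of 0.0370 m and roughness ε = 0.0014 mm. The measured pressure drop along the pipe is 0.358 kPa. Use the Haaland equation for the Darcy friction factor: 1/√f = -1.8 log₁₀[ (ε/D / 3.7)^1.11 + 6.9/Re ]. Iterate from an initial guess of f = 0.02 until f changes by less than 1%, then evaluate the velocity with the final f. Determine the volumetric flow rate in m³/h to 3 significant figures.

Q ≈ 1.88 m³/h

Rearranging Darcy-Weisbach: V = √(2·ΔP·D/(f·L·ρ)). With ε/D = 1.4e-06/0.037 = 3.78e-05, iterate starting from f = 0.02:
  f = 0.02 → V = √(2·358·0.037/(0.02·4.5·993)) = 0.5445 m/s; Re = ρVD/μ = 2.451e+04; f → 0.02454
  f = 0.02454 → V = 0.4915 m/s; Re = 2.213e+04; f → 0.02516
  f = 0.02516 → V = 0.4854 m/s; Re = 2.185e+04; f → 0.02524
Converged (Δf/f < 1%). With the final f = 0.02524: V = √(2·358·0.037/(0.02524·4.5·993)) = 0.4846 m/s.
Q = V·A = 0.4846·(π/4·0.037²) = 0.0005211 m³/s = 1.88 m³/h.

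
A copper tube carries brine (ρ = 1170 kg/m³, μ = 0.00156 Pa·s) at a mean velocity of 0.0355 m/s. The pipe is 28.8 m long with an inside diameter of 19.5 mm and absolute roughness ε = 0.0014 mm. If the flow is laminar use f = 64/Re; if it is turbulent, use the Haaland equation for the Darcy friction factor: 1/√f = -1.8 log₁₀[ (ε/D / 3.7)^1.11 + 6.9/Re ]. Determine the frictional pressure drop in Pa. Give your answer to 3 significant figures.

Reynolds number Re = ρVD/μ = 1170 · 0.0355 · 0.0195 / 0.00156 = 519.2.
Re < 2300 → laminar flow, so f = 64/Re = 64/519.2 = 0.1233 (the turbulent correlation is not needed).
Darcy-Weisbach: ΔP = f(L/D)(ρV²/2) = 0.1233·(28.8/0.0195)·(1170·0.0355²/2) = 0.1233·1477·0.7372 = 134.2 Pa.

ΔP ≈ 134 Pa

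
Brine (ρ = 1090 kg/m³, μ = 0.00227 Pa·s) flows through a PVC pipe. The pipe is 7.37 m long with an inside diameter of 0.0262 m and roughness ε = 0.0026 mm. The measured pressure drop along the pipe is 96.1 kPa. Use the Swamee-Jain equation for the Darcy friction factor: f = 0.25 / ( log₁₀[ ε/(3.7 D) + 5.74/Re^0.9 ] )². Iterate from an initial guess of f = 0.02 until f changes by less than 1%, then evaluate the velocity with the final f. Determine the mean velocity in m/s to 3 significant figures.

Rearranging Darcy-Weisbach: V = √(2·ΔP·D/(f·L·ρ)). With ε/D = 2.6e-06/0.0262 = 9.92e-05, iterate starting from f = 0.02:
  f = 0.02 → V = √(2·9.61e+04·0.0262/(0.02·7.37·1090)) = 5.598 m/s; Re = ρVD/μ = 7.043e+04; f → 0.01973
  f = 0.01973 → V = 5.637 m/s; Re = 7.091e+04; f → 0.0197
Converged (Δf/f < 1%). With the final f = 0.0197: V = √(2·9.61e+04·0.0262/(0.0197·7.37·1090)) = 5.64 m/s.

V ≈ 5.64 m/s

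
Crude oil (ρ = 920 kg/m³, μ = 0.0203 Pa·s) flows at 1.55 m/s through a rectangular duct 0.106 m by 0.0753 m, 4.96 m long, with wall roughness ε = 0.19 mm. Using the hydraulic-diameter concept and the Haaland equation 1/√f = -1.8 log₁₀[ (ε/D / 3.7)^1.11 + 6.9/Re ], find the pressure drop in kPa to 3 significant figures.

Hydraulic diameter D_h = 4A/P = 4·(0.106·0.0753)/(2·(0.106+0.0753)) = 0.03193/0.3626 = 0.08805 m.
Re = ρVD_h/μ = 920·1.55·0.08805/0.0203 = 6185.
ε/D_h = 0.00019/0.08805 = 0.00216; Haaland gives 1/√f = -1.8 log₁₀[0.000257+0.00112] = 5.152, so f = 0.03767.
ΔP = f(L/D_h)(ρV²/2) = 0.03767·4.96/0.08805·1105 = 2345 Pa.
ΔP = 2.35 kPa.

ΔP ≈ 2.35 kPa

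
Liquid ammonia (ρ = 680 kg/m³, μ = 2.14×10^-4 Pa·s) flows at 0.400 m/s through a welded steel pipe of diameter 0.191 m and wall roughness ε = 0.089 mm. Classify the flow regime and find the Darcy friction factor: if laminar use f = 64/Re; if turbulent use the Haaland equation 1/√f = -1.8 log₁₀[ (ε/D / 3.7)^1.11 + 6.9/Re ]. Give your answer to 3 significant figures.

f ≈ 0.0182

Re = ρVD/μ = 680·0.4·0.191/0.000214 = 2.428e+05.
Re > 4000 → turbulent. ε/D = 8.9e-05/0.191 = 0.000466; Haaland: 1/√f = -1.8 log₁₀[4.69e-05 + 2.84e-05] = 7.422, so f = 0.01816.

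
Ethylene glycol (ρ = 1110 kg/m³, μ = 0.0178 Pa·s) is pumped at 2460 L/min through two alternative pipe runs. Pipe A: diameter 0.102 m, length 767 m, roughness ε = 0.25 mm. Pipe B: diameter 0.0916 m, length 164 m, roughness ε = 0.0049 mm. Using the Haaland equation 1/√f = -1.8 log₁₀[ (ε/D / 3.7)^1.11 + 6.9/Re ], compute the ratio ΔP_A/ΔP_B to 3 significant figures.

ΔP_A/ΔP_B ≈ 3.46

Pipe A: V = Q/A = 0.041/0.008171 = 5.018 m/s; Re = 3.192e+04; ε/D = 0.00245; Haaland → f = 0.02851; ΔP_A = f(L/D)(ρV²/2) = 2.995e+06 Pa.
Pipe B: V = Q/A = 0.041/0.00659 = 6.222 m/s; Re = 3.554e+04; ε/D = 5.35e-05; Haaland → f = 0.02252; ΔP_B = f(L/D)(ρV²/2) = 8.66e+05 Pa.
ΔP_A/ΔP_B = 2.995e+06/8.66e+05 = 3.46.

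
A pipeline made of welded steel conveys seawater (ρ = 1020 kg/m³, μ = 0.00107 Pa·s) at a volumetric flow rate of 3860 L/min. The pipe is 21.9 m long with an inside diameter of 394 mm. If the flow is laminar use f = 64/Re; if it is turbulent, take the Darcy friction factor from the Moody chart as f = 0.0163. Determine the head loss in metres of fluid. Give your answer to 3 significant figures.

Q = 3860 L/min = 3860/60000 = 0.06433 m³/s.
Cross-sectional area A = πD²/4 = π(0.394)²/4 = 0.1219 m²; mean velocity V = Q/A = 0.06433/0.1219 = 0.5277 m/s.
Reynolds number Re = ρVD/μ = 1020 · 0.5277 · 0.394 / 0.00107 = 1.982e+05.
Re > 4000 → turbulent; use the Moody-chart value f = 0.0163.
Darcy-Weisbach: ΔP = f(L/D)(ρV²/2) = 0.0163·(21.9/0.394)·(1020·0.5277²/2) = 0.0163·55.58·142 = 128.7 Pa.
Head loss h_f = ΔP/(ρg) = 128.7/(1020·9.81) = 0.0129 m.

h_f ≈ 0.0129 m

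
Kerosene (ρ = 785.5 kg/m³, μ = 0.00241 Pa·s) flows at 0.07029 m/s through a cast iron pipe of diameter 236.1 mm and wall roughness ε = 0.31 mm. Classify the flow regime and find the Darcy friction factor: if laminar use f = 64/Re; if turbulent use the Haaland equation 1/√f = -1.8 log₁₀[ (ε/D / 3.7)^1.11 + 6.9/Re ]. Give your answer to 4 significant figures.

f ≈ 0.03809

Re = ρVD/μ = 785.5·0.07029·0.2361/0.00241 = 5409.
Re > 4000 → turbulent. ε/D = 0.00031/0.2361 = 0.00131; Haaland: 1/√f = -1.8 log₁₀[0.000148 + 0.00128] = 5.124, so f = 0.03809.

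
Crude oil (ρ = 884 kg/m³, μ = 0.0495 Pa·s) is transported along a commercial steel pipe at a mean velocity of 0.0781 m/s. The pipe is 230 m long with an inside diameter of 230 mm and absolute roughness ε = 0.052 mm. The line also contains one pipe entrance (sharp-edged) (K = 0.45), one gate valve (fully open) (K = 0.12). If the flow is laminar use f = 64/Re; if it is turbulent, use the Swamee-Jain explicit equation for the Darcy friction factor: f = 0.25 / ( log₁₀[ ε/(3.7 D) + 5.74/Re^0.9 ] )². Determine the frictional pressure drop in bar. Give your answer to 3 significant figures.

Reynolds number Re = ρVD/μ = 884 · 0.0781 · 0.23 / 0.0495 = 320.8.
Re < 2300 → laminar flow, so f = 64/Re = 64/320.8 = 0.1995 (the turbulent correlation is not needed).
Total minor-loss coefficient ΣK = 1·0.45 + 1·0.12 = 0.57.
ΔP = [f·L/D + ΣK]·(ρV²/2) = [0.1995·230/0.23 + 0.57]·(884·0.0781²/2) = [199.5 + 0.57]·2.696 = 539.4 Pa.
ΔP = 539.4 Pa = 0.00539 bar.

ΔP ≈ 0.00539 bar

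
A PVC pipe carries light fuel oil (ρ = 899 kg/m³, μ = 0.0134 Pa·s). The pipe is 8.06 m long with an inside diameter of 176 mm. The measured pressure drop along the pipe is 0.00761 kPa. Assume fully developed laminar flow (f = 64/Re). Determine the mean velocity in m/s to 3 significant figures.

V ≈ 0.0682 m/s

For laminar flow, f = 64/Re with Re = ρVD/μ, so Darcy-Weisbach reduces to ΔP = 32μLV/D². Solving for V: V = ΔP·D²/(32μL) = 7.61·(0.176)²/(32·0.0134·8.06) = 0.06821 m/s.
Check: Re = ρVD/μ = 899·0.06821·0.176/0.0134 = 805.4 < 2300, so the laminar assumption holds.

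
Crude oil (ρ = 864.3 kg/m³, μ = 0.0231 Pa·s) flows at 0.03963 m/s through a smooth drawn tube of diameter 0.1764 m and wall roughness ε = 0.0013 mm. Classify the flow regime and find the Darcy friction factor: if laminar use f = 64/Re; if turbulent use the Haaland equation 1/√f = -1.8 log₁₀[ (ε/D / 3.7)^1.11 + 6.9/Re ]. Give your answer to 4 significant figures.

f ≈ 0.2447

Re = ρVD/μ = 864.3·0.03963·0.1764/0.0231 = 261.6.
Re < 2300 → laminar, so f = 64/Re = 0.2447 (roughness is irrelevant in laminar flow).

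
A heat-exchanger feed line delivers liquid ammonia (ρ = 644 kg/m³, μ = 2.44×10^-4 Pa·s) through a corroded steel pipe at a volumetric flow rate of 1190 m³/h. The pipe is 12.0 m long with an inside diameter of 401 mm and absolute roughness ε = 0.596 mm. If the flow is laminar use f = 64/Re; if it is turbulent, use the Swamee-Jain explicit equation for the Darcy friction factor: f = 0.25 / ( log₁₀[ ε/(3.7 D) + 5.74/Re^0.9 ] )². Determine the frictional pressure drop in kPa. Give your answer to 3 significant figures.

Q = 1190 m³/h = 1190/3600 = 0.3306 m³/s.
Cross-sectional area A = πD²/4 = π(0.401)²/4 = 0.1263 m²; mean velocity V = Q/A = 0.3306/0.1263 = 2.617 m/s.
Reynolds number Re = ρVD/μ = 644 · 2.617 · 0.401 / 0.000244 = 2.77e+06.
Re > 4000 → turbulent. Relative roughness ε/D = 0.000596/0.401 = 0.00149. Swamee-Jain: f = 0.25/(log₁₀[0.00149/3.7 + 5.74/2.77e+06^0.9])² = 0.25/(log₁₀[0.000402 + 9.13e-06])² = 0.25/(-3.386)² = 0.0218.
Darcy-Weisbach: ΔP = f(L/D)(ρV²/2) = 0.0218·(12/0.401)·(644·2.617²/2) = 0.0218·29.93·2206 = 1439 Pa.
ΔP = 1439 Pa = 1.44 kPa.

ΔP ≈ 1.44 kPa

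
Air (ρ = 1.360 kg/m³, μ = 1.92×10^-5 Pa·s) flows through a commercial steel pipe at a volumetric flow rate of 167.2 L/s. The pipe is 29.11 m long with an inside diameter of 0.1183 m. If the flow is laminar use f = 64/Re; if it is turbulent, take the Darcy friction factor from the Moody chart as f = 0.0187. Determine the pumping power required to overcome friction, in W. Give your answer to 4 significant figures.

P ≈ 121.1 W

Q = 167.2 L/s = 167.2/1000 = 0.1672 m³/s.
Cross-sectional area A = πD²/4 = π(0.1183)²/4 = 0.01099 m²; mean velocity V = Q/A = 0.1672/0.01099 = 15.21 m/s.
Reynolds number Re = ρVD/μ = 1.36 · 15.21 · 0.1183 / 1.92e-05 = 1.275e+05.
Re > 4000 → turbulent; use the Moody-chart value f = 0.0187.
Darcy-Weisbach: ΔP = f(L/D)(ρV²/2) = 0.0187·(29.11/0.1183)·(1.36·15.21²/2) = 0.0187·246.1·157.3 = 724 Pa.
Pumping power P = QΔP = 0.1672·724 = 121.06 W = 121.1 W.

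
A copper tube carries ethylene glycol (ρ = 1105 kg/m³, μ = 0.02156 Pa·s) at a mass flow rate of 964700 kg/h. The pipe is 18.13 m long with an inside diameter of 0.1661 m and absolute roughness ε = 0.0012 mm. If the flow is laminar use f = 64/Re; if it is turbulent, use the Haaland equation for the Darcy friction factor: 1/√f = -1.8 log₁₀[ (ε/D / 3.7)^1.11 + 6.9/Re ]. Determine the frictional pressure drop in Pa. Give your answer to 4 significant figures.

ΔP ≈ 136200 Pa

ṁ = 964700 kg/h = 964700/3600 = 268 kg/s.
A = πD²/4 = π(0.1661)²/4 = 0.02167 m²; mean velocity V = ṁ/(ρA) = 268/(1105 · 0.02167) = 11.19 m/s.
Reynolds number Re = ρVD/μ = 1105 · 11.19 · 0.1661 / 0.0216 = 9.528e+04.
Re > 4000 → turbulent. Relative roughness ε/D = 1.2e-06/0.1661 = 7.22e-06. Haaland: 1/√f = -1.8 log₁₀[(7.22e-06/3.7)^1.11 + 6.9/9.528e+04] = -1.8 log₁₀[4.6e-07 + 7.24e-05] = 7.447, so f = 0.01803.
Darcy-Weisbach: ΔP = f(L/D)(ρV²/2) = 0.01803·(18.13/0.1661)·(1105·11.19²/2) = 0.01803·109.2·6.92e+04 = 1.362e+05 Pa.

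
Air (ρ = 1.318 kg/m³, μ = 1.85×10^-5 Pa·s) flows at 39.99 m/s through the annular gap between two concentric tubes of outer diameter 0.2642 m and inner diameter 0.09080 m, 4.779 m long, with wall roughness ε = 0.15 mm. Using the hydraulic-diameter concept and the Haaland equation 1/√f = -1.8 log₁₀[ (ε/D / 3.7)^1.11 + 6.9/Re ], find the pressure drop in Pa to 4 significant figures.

ΔP ≈ 568.8 Pa

Hydraulic diameter D_h = 4A/P = D_o - D_i = 0.2642 - 0.0908 = 0.1734 m.
Re = ρVD_h/μ = 1.318·39.99·0.1734/1.85e-05 = 4.94e+05.
ε/D_h = 0.00015/0.1734 = 0.000865; Haaland gives 1/√f = -1.8 log₁₀[9.32e-05+1.4e-05] = 7.146, so f = 0.01958.
ΔP = f(L/D_h)(ρV²/2) = 0.01958·4.779/0.1734·1054 = 568.8 Pa.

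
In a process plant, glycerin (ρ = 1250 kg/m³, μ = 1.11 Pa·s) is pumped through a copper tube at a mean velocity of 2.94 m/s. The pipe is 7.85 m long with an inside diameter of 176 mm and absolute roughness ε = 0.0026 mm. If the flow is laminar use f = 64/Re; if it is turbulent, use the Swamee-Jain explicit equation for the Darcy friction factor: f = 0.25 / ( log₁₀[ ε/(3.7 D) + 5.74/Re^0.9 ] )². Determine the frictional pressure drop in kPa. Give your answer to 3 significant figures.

ΔP ≈ 26.5 kPa

Reynolds number Re = ρVD/μ = 1250 · 2.94 · 0.176 / 1.11 = 582.7.
Re < 2300 → laminar flow, so f = 64/Re = 64/582.7 = 0.1098 (the turbulent correlation is not needed).
Darcy-Weisbach: ΔP = f(L/D)(ρV²/2) = 0.1098·(7.85/0.176)·(1250·2.94²/2) = 0.1098·44.6·5402 = 2.646e+04 Pa.
ΔP = 2.646e+04 Pa = 26.5 kPa.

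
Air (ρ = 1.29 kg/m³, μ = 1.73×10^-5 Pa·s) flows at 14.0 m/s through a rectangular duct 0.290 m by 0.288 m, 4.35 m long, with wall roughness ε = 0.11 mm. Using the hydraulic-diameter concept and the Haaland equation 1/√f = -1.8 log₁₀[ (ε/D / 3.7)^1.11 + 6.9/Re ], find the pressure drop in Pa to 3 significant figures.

ΔP ≈ 33.0 Pa

Hydraulic diameter D_h = 4A/P = 4·(0.29·0.288)/(2·(0.29+0.288)) = 0.3341/1.156 = 0.289 m.
Re = ρVD_h/μ = 1.29·14·0.289/1.73e-05 = 3.017e+05.
ε/D_h = 0.00011/0.289 = 0.000381; Haaland gives 1/√f = -1.8 log₁₀[3.75e-05+2.29e-05] = 7.595, so f = 0.01734.
ΔP = f(L/D_h)(ρV²/2) = 0.01734·4.35/0.289·126.4 = 32.99 Pa.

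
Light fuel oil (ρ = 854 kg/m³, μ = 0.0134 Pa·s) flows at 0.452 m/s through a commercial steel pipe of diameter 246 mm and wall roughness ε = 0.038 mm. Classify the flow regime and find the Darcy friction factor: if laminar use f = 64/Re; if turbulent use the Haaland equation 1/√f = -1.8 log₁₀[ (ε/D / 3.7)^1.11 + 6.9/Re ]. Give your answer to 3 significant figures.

f ≈ 0.0342

Re = ρVD/μ = 854·0.452·0.246/0.0134 = 7086.
Re > 4000 → turbulent. ε/D = 3.8e-05/0.246 = 0.000154; Haaland: 1/√f = -1.8 log₁₀[1.38e-05 + 0.000974] = 5.41, so f = 0.03417.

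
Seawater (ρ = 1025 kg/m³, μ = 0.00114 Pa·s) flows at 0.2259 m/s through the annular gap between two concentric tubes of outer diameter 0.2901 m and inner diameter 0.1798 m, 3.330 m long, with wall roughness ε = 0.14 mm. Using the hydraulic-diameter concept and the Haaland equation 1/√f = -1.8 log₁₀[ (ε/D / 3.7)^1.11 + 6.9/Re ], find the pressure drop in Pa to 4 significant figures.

Hydraulic diameter D_h = 4A/P = D_o - D_i = 0.2901 - 0.1798 = 0.1103 m.
Re = ρVD_h/μ = 1025·0.2259·0.1103/0.00114 = 2.24e+04.
ε/D_h = 0.00014/0.1103 = 0.00127; Haaland gives 1/√f = -1.8 log₁₀[0.000143+0.000308] = 6.023, so f = 0.02756.
ΔP = f(L/D_h)(ρV²/2) = 0.02756·3.33/0.1103·26.15 = 21.76 Pa.

ΔP ≈ 21.76 Pa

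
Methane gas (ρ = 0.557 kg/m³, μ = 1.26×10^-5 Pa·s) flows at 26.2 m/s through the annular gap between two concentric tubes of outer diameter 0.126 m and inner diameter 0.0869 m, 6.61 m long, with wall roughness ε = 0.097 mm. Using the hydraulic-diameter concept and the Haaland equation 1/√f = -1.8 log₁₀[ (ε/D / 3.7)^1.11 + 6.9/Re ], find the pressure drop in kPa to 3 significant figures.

Hydraulic diameter D_h = 4A/P = D_o - D_i = 0.126 - 0.0869 = 0.0391 m.
Re = ρVD_h/μ = 0.557·26.2·0.0391/1.26e-05 = 4.529e+04.
ε/D_h = 9.7e-05/0.0391 = 0.00248; Haaland gives 1/√f = -1.8 log₁₀[0.0003+0.000152] = 6.02, so f = 0.02759.
ΔP = f(L/D_h)(ρV²/2) = 0.02759·6.61/0.0391·191.2 = 891.8 Pa.
ΔP = 0.892 kPa.

ΔP ≈ 0.892 kPa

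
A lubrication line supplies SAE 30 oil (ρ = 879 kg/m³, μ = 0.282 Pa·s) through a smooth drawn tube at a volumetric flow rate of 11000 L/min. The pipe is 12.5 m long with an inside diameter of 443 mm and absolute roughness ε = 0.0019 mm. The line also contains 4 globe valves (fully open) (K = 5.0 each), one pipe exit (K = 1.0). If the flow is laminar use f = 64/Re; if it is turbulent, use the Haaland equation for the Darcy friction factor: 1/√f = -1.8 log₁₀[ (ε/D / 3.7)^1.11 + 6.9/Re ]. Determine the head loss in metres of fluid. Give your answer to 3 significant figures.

Q = 11000 L/min = 11000/60000 = 0.1833 m³/s.
Cross-sectional area A = πD²/4 = π(0.443)²/4 = 0.1541 m²; mean velocity V = Q/A = 0.1833/0.1541 = 1.189 m/s.
Reynolds number Re = ρVD/μ = 879 · 1.189 · 0.443 / 0.282 = 1642.
Re < 2300 → laminar flow, so f = 64/Re = 64/1642 = 0.03897 (the turbulent correlation is not needed).
Total minor-loss coefficient ΣK = 4·5 + 1·1 = 21.
ΔP = [f·L/D + ΣK]·(ρV²/2) = [0.03897·12.5/0.443 + 21]·(879·1.189²/2) = [1.1 + 21]·621.8 = 1.374e+04 Pa.
Head loss h_f = ΔP/(ρg) = 1.374e+04/(879·9.81) = 1.59 m.

h_f ≈ 1.59 m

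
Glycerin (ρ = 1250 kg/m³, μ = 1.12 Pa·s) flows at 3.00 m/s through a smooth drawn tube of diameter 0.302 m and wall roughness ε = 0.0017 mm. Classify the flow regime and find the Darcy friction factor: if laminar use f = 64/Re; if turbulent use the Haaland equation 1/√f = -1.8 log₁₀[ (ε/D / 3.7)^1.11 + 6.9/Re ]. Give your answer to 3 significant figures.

Re = ρVD/μ = 1250·3·0.302/1.12 = 1011.
Re < 2300 → laminar, so f = 64/Re = 0.06329 (roughness is irrelevant in laminar flow).

f ≈ 0.0633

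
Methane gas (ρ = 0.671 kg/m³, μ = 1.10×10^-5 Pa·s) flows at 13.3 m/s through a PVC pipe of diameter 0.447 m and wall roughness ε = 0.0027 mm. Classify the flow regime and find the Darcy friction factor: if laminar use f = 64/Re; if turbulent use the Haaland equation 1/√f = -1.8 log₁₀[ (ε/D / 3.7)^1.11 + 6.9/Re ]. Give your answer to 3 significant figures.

f ≈ 0.0139

Re = ρVD/μ = 0.671·13.3·0.447/1.1e-05 = 3.627e+05.
Re > 4000 → turbulent. ε/D = 2.7e-06/0.447 = 6.04e-06; Haaland: 1/√f = -1.8 log₁₀[3.77e-07 + 1.9e-05] = 8.482, so f = 0.0139.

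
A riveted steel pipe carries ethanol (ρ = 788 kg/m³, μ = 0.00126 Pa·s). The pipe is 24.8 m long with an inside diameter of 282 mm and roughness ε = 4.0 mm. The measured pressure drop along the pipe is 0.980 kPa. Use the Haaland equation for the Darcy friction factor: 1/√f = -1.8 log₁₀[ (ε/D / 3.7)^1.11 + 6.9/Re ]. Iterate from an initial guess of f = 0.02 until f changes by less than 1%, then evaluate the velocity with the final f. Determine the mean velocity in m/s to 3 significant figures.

V ≈ 0.809 m/s

Rearranging Darcy-Weisbach: V = √(2·ΔP·D/(f·L·ρ)). With ε/D = 0.004/0.282 = 0.0142, iterate starting from f = 0.02:
  f = 0.02 → V = √(2·980·0.282/(0.02·24.8·788)) = 1.189 m/s; Re = ρVD/μ = 2.097e+05; f → 0.04312
  f = 0.04312 → V = 0.8099 m/s; Re = 1.428e+05; f → 0.04322
Converged (Δf/f < 1%). With the final f = 0.04322: V = √(2·980·0.282/(0.04322·24.8·788)) = 0.8089 m/s.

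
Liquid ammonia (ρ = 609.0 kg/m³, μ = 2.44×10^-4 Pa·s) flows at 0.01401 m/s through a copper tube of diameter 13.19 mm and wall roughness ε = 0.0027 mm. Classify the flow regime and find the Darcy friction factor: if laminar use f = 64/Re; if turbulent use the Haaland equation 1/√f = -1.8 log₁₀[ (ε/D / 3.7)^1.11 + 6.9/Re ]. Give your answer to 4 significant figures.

f ≈ 0.1388

Re = ρVD/μ = 609·0.01401·0.01319/0.000244 = 461.2.
Re < 2300 → laminar, so f = 64/Re = 0.1388 (roughness is irrelevant in laminar flow).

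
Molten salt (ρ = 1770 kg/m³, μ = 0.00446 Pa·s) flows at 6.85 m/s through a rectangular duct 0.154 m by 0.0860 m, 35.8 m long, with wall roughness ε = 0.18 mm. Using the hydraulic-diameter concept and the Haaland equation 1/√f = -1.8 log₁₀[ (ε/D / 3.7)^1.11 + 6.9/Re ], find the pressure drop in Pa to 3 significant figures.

Hydraulic diameter D_h = 4A/P = 4·(0.154·0.086)/(2·(0.154+0.086)) = 0.05298/0.48 = 0.1104 m.
Re = ρVD_h/μ = 1770·6.85·0.1104/0.00446 = 3e+05.
ε/D_h = 0.00018/0.1104 = 0.00163; Haaland gives 1/√f = -1.8 log₁₀[0.000188+2.3e-05] = 6.615, so f = 0.02285.
ΔP = f(L/D_h)(ρV²/2) = 0.02285·35.8/0.1104·4.153e+04 = 3.078e+05 Pa.

ΔP ≈ 308000 Pa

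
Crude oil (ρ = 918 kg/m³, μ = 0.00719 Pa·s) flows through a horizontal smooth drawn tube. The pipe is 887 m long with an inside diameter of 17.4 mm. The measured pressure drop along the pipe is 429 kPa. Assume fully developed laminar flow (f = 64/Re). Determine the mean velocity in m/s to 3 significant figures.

For laminar flow, f = 64/Re with Re = ρVD/μ, so Darcy-Weisbach reduces to ΔP = 32μLV/D². Solving for V: V = ΔP·D²/(32μL) = 4.29e+05·(0.0174)²/(32·0.00719·887) = 0.6364 m/s.
Check: Re = ρVD/μ = 918·0.6364·0.0174/0.00719 = 1414 < 2300, so the laminar assumption holds.

V ≈ 0.636 m/s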